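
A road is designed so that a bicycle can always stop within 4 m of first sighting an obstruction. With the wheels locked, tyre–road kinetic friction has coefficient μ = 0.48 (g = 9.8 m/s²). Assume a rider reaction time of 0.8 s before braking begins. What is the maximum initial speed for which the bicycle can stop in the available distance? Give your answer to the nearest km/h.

a = μg = 0.48 × 9.8 = 4.704 m/s².
Stopping distance: v·t_r + v²/(2a) = 4 with t_r = 0.8 s and a = 4.704 m/s².
So v² + 7.526 v − 37.63 = 0.
Positive root: v = −a·t_r + √((a·t_r)² + 2a·d) = −3.763 + √(14.160 + 37.63) = 3.4335 m/s.
3.4335 m/s × 3.6 = 12.361 km/h.

Maximum speed ≈ 12 km/h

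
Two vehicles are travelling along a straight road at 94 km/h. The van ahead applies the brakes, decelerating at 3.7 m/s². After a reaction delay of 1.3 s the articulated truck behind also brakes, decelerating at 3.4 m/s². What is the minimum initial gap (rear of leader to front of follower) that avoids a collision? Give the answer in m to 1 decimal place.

Minimum gap ≈ 42.1 m

94 km/h ÷ 3.6 = 26.1111 m/s.
Leader travels v²/(2a_L) = 681.790 / 7.400 = 92.134 m before stopping.
Follower covers v·t_r = 26.1111 × 1.3 = 33.944 m while reacting, then v²/(2a_F) = 681.790 / 6.800 = 100.263 m while braking, for a total of 33.944 + 100.263 = 134.207 m.
Since a_F ≤ a_L and the follower starts braking later, the follower is never slower than the leader, so the closest approach is when both have stopped.
Minimum gap = 134.207 − 92.134 = 42.073 m.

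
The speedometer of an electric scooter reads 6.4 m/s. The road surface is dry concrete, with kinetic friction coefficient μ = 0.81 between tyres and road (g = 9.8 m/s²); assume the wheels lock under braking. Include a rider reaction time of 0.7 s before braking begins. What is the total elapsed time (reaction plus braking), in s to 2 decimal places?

Total time ≈ 1.51 s

a = μg = 0.81 × 9.8 = 7.938 m/s².
Braking time = v/a = 6.4000 / 7.938 = 0.806 s.
Total = 0.7 + 0.806 = 1.506 s.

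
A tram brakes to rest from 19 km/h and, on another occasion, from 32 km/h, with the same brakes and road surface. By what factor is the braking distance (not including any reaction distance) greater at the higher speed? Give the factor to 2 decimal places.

Factor ≈ 2.84

Braking distance d = v²/(2a), so with a fixed, d ∝ v².
Factor = (32/19)² = 1.6842² = 2.8365.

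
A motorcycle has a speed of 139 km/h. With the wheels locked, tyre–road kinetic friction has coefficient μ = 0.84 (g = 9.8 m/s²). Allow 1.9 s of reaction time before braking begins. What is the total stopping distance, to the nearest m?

Total stopping distance ≈ 164 m

139 km/h ÷ 3.6 = 38.6111 m/s.
a = μg = 0.84 × 9.8 = 8.232 m/s².
Reaction distance = v·t_r = 38.6111 × 1.9 = 73.361 m.
Braking distance = v²/(2a) = 38.6111² / (2 × 8.232) = 1490.817 / 16.464 = 90.550 m.
Total = 73.361 + 90.550 = 163.911 m.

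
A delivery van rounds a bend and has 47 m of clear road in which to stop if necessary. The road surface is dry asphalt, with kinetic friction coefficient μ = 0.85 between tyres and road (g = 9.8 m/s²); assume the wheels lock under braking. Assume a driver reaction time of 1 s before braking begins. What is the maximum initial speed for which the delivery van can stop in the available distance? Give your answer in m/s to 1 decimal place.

a = μg = 0.85 × 9.8 = 8.330 m/s².
Stopping distance: v·t_r + v²/(2a) = 47 with t_r = 1 s and a = 8.330 m/s².
So v² + 16.660 v − 783.02 = 0.
Positive root: v = −a·t_r + √((a·t_r)² + 2a·d) = −8.330 + √(69.389 + 783.02) = 20.8660 m/s.

Maximum speed ≈ 20.9 m/s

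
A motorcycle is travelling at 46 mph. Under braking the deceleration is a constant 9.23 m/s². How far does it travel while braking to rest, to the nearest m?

Braking distance ≈ 23 m

46 mph × 0.44704 = 20.5638 m/s.
Braking distance = v²/(2a) = 20.5638² / (2 × 9.230) = 422.870 / 18.460 = 22.907 m.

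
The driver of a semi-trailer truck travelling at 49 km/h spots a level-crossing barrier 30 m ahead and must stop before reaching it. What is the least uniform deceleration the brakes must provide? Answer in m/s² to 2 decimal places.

Required deceleration ≈ 3.09 m/s²

49 km/h ÷ 3.6 = 13.6111 m/s.
v² = 2a·d ⇒ a = v²/(2d) = 13.6111² / (2 × 30.000) = 185.262 / 60.000 = 3.0877 m/s².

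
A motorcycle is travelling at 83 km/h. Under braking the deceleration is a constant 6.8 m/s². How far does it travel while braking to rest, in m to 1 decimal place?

83 km/h ÷ 3.6 = 23.0556 m/s.
Braking distance = v²/(2a) = 23.0556² / (2 × 6.800) = 531.561 / 13.600 = 39.085 m.

Braking distance ≈ 39.1 m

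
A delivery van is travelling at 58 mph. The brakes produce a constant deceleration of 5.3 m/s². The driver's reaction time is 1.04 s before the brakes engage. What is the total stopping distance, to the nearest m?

58 mph × 0.44704 = 25.9283 m/s.
Reaction distance = v·t_r = 25.9283 × 1.04 = 26.965 m.
Braking distance = v²/(2a) = 25.9283² / (2 × 5.300) = 672.277 / 10.600 = 63.422 m.
Total = 26.965 + 63.422 = 90.387 m.

Total stopping distance ≈ 90 m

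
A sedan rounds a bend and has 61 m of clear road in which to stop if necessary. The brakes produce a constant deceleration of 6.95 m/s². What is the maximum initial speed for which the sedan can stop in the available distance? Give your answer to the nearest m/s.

v²/(2a) = d ⇒ v = √(2 × 6.950 × 61) = √847.90 = 29.1187 m/s.

Maximum speed ≈ 29 m/s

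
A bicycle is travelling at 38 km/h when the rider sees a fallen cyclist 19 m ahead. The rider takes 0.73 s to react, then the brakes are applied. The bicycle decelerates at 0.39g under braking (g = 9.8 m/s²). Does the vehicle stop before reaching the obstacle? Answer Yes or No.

No

38 km/h ÷ 3.6 = 10.5556 m/s.
a = 0.39 × 9.8 = 3.822 m/s².
Reaction distance = 10.5556 × 0.73 = 7.706 m.
Braking distance = v²/(2a) = 111.421 / 7.644 = 14.576 m.
Total stopping distance = 7.706 + 14.576 = 22.282 m, vs 19 m available — it cannot stop in time and overshoots by 22.282 − 19 = 3.282 m.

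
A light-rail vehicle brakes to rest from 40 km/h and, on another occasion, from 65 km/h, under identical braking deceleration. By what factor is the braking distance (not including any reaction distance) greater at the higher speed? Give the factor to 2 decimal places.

Braking distance d = v²/(2a), so with a fixed, d ∝ v².
Factor = (65/40)² = 1.6250² = 2.6406.

Factor ≈ 2.64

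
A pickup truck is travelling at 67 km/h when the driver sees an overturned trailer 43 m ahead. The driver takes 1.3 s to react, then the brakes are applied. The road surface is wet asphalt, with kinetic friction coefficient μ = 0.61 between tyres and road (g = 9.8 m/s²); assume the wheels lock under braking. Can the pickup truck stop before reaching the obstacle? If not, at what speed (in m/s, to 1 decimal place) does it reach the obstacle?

67 km/h ÷ 3.6 = 18.6111 m/s.
a = μg = 0.61 × 9.8 = 5.978 m/s².
Reaction distance = 18.6111 × 1.3 = 24.194 m.
Braking distance needed to stop: v²/(2a) = 346.373 / 11.956 = 28.971 m, so total needed = 24.194 + 28.971 = 53.165 m > 43 m — it cannot stop.
Distance remaining when braking begins: 43 − 24.194 = 18.806 m.
v² = v₀² − 2a·d = 346.373 − 2 × 5.978 × 18.806 = 121.528 m²/s².
v = √121.528 = 11.024 m/s.

No — it strikes the obstacle at 11.0 m/s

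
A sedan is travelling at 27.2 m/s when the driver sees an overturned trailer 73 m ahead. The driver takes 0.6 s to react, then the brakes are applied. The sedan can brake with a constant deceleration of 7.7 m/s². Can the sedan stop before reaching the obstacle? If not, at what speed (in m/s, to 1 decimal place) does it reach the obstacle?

Reaction distance = 27.2000 × 0.6 = 16.320 m.
Braking distance = v²/(2a) = 739.840 / 15.400 = 48.042 m.
Total stopping distance = 16.320 + 48.042 = 64.362 m, vs 73 m available — it stops with 73 − 64.362 = 8.638 m to spare.

Yes — it stops about 8.6 m short of the obstacle, so it never reaches it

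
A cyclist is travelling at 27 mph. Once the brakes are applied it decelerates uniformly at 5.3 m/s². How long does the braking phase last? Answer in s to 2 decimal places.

Braking time ≈ 2.28 s

27 mph × 0.44704 = 12.0701 m/s.
Braking time = v/a = 12.0701 / 5.300 = 2.277 s.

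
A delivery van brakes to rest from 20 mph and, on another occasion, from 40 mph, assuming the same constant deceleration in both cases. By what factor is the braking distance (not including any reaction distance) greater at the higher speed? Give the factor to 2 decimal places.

Braking distance d = v²/(2a), so with a fixed, d ∝ v².
Factor = (40/20)² = 2.0000² = 4.0000.

Factor ≈ 4.00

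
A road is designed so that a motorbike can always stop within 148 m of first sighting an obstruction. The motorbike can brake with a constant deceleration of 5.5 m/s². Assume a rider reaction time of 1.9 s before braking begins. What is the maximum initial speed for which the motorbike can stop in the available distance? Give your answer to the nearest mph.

Maximum speed ≈ 70 mph

Stopping distance: v·t_r + v²/(2a) = 148 with t_r = 1.9 s and a = 5.500 m/s².
So v² + 20.900 v − 1628.00 = 0.
Positive root: v = −a·t_r + √((a·t_r)² + 2a·d) = −10.450 + √(109.202 + 1628.00) = 31.2298 m/s.
31.2298 m/s ÷ 0.44704 = 69.859 mph.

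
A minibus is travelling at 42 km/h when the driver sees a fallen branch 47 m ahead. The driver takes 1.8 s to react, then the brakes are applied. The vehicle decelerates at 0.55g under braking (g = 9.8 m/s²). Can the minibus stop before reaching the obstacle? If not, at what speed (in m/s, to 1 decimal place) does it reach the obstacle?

Yes — it stops about 13.4 m short of the obstacle, so it never reaches it

42 km/h ÷ 3.6 = 11.6667 m/s.
a = 0.55 × 9.8 = 5.390 m/s².
Reaction distance = 11.6667 × 1.8 = 21.000 m.
Braking distance = v²/(2a) = 136.112 / 10.780 = 12.626 m.
Total stopping distance = 21.000 + 12.626 = 33.626 m, vs 47 m available — it stops with 47 − 33.626 = 13.374 m to spare.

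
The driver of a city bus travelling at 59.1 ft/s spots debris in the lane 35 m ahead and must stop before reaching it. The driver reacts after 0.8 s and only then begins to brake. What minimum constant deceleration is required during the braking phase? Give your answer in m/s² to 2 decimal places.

Required deceleration ≈ 7.88 m/s²

59.1 ft/s × 0.3048 = 18.0137 m/s.
Distance covered during reaction = 18.0137 × 0.8 = 14.411 m.
Distance available for braking: 35 − 14.411 = 20.589 m.
v² = 2a·d ⇒ a = v²/(2d) = 18.0137² / (2 × 20.589) = 324.493 / 41.178 = 7.8803 m/s².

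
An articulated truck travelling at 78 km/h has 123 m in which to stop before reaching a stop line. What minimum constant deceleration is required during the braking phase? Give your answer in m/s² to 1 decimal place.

Required deceleration ≈ 1.9 m/s²

78 km/h ÷ 3.6 = 21.6667 m/s.
v² = 2a·d ⇒ a = v²/(2d) = 21.6667² / (2 × 123.000) = 469.446 / 246.000 = 1.9083 m/s².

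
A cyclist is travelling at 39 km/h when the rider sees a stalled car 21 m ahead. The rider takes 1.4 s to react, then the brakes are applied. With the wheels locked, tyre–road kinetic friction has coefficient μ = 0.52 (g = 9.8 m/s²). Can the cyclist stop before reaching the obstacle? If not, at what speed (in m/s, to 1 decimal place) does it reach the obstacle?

39 km/h ÷ 3.6 = 10.8333 m/s.
a = μg = 0.52 × 9.8 = 5.096 m/s².
Reaction distance = 10.8333 × 1.4 = 15.167 m.
Braking distance needed to stop: v²/(2a) = 117.360 / 10.192 = 11.515 m, so total needed = 15.167 + 11.515 = 26.682 m > 21 m — it cannot stop.
Distance remaining when braking begins: 21 − 15.167 = 5.833 m.
v² = v₀² − 2a·d = 117.360 − 2 × 5.096 × 5.833 = 57.910 m²/s².
v = √57.910 = 7.610 m/s.

No — it strikes the obstacle at 7.6 m/s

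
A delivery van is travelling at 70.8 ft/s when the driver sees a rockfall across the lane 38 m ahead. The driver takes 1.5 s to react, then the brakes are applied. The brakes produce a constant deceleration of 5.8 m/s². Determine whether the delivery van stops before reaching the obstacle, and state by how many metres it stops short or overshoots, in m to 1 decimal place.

70.8 ft/s × 0.3048 = 21.5798 m/s.
Reaction distance = 21.5798 × 1.5 = 32.370 m.
Braking distance = v²/(2a) = 465.688 / 11.600 = 40.146 m.
Total stopping distance = 32.370 + 40.146 = 72.516 m, vs 38 m available — it cannot stop in time and overshoots by 72.516 − 38 = 34.516 m.

No — it overshoots by 34.5 m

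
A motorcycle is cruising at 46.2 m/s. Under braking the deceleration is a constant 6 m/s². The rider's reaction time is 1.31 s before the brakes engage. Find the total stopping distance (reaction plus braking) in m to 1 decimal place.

Reaction distance = v·t_r = 46.2000 × 1.31 = 60.522 m.
Braking distance = v²/(2a) = 46.2000² / (2 × 6.000) = 2134.440 / 12.000 = 177.870 m.
Total = 60.522 + 177.870 = 238.392 m.

Total stopping distance ≈ 238.4 m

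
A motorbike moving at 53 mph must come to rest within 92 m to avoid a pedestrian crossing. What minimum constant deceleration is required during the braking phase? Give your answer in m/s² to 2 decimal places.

53 mph × 0.44704 = 23.6931 m/s.
v² = 2a·d ⇒ a = v²/(2d) = 23.6931² / (2 × 92.000) = 561.363 / 184.000 = 3.0509 m/s².

Required deceleration ≈ 3.05 m/s²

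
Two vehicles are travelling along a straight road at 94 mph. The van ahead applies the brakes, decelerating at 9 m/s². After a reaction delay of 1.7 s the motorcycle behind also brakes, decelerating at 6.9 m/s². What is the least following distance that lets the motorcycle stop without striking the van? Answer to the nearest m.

94 mph × 0.44704 = 42.0218 m/s.
Leader travels v²/(2a_L) = 1765.832 / 18.000 = 98.102 m before stopping.
Follower covers v·t_r = 42.0218 × 1.7 = 71.437 m while reacting, then v²/(2a_F) = 1765.832 / 13.800 = 127.959 m while braking, for a total of 71.437 + 127.959 = 199.396 m.
Since a_F ≤ a_L and the follower starts braking later, the follower is never slower than the leader, so the closest approach is when both have stopped.
Minimum gap = 199.396 − 98.102 = 101.294 m.

Minimum gap ≈ 101 m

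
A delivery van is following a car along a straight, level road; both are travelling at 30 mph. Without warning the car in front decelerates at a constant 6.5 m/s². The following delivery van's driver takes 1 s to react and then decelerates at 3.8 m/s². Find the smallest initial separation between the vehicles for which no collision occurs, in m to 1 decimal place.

Minimum gap ≈ 23.2 m

30 mph × 0.44704 = 13.4112 m/s.
Leader travels v²/(2a_L) = 179.860 / 13.000 = 13.835 m before stopping.
Follower covers v·t_r = 13.4112 × 1 = 13.411 m while reacting, then v²/(2a_F) = 179.860 / 7.600 = 23.666 m while braking, for a total of 13.411 + 23.666 = 37.077 m.
Since a_F ≤ a_L and the follower starts braking later, the follower is never slower than the leader, so the closest approach is when both have stopped.
Minimum gap = 37.077 − 13.835 = 23.242 m.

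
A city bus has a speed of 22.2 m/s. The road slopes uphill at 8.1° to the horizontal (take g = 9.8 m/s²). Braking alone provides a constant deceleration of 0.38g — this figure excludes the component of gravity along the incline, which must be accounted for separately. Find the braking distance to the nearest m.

Braking distance ≈ 48 m

a = 0.38 × 9.8 = 3.724 m/s².
Gravity along the uphill slope adds to the braking deceleration: a_eff = 3.724 + 9.8·sin 8.1° = 3.724 + 1.381 = 5.105 m/s².
Braking distance = v²/(2a) = 22.2000² / (2 × 5.105) = 492.840 / 10.210 = 48.270 m.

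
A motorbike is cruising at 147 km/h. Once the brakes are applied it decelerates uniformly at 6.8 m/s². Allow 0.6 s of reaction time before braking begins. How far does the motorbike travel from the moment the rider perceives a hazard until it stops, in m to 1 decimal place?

Total stopping distance ≈ 147.1 m

147 km/h ÷ 3.6 = 40.8333 m/s.
Reaction distance = v·t_r = 40.8333 × 0.6 = 24.500 m.
Braking distance = v²/(2a) = 40.8333² / (2 × 6.800) = 1667.358 / 13.600 = 122.600 m.
Total = 24.500 + 122.600 = 147.100 m.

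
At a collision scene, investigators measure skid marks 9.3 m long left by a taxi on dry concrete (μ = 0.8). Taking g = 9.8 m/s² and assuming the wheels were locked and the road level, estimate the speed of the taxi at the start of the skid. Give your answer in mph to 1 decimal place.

Deceleration a = μg = 0.8 × 9.8 = 7.840 m/s².
v = √(2a·d) = √(2 × 7.840 × 9.3) = √145.824 = 12.0758 m/s.
= 12.0758 ÷ 0.44704 = 27.013 mph.

Initial speed ≈ 27.0 mph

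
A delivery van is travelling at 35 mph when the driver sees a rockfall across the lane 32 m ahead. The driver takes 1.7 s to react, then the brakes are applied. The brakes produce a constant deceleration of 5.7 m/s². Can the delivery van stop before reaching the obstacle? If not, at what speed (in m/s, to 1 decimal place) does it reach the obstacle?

No — it strikes the obstacle at 13.5 m/s

35 mph × 0.44704 = 15.6464 m/s.
Reaction distance = 15.6464 × 1.7 = 26.599 m.
Braking distance needed to stop: v²/(2a) = 244.810 / 11.400 = 21.475 m, so total needed = 26.599 + 21.475 = 48.074 m > 32 m — it cannot stop.
Distance remaining when braking begins: 32 − 26.599 = 5.401 m.
v² = v₀² − 2a·d = 244.810 − 2 × 5.700 × 5.401 = 183.239 m²/s².
v = √183.239 = 13.537 m/s.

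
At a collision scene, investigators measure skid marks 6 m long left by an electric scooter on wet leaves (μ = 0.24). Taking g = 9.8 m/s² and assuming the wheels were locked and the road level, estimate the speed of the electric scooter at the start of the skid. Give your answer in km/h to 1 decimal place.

Deceleration a = μg = 0.24 × 9.8 = 2.352 m/s².
v = √(2a·d) = √(2 × 2.352 × 6) = √28.224 = 5.3126 m/s.
= 5.3126 × 3.6 = 19.125 km/h.

Initial speed ≈ 19.1 km/h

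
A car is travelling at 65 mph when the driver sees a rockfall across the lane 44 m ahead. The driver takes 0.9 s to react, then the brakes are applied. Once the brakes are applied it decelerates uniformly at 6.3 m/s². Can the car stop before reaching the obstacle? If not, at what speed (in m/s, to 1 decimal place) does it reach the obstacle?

No — it strikes the obstacle at 24.9 m/s

65 mph × 0.44704 = 29.0576 m/s.
Reaction distance = 29.0576 × 0.9 = 26.152 m.
Braking distance needed to stop: v²/(2a) = 844.344 / 12.600 = 67.011 m, so total needed = 26.152 + 67.011 = 93.163 m > 44 m — it cannot stop.
Distance remaining when braking begins: 44 − 26.152 = 17.848 m.
v² = v₀² − 2a·d = 844.344 − 2 × 6.300 × 17.848 = 619.459 m²/s².
v = √619.459 = 24.889 m/s.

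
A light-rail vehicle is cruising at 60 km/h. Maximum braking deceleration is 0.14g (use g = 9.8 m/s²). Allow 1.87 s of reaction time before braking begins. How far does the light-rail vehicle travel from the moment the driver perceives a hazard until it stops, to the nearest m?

60 km/h ÷ 3.6 = 16.6667 m/s.
a = 0.14 × 9.8 = 1.372 m/s².
Reaction distance = v·t_r = 16.6667 × 1.87 = 31.167 m.
Braking distance = v²/(2a) = 16.6667² / (2 × 1.372) = 277.779 / 2.744 = 101.231 m.
Total = 31.167 + 101.231 = 132.398 m.

Total stopping distance ≈ 132 m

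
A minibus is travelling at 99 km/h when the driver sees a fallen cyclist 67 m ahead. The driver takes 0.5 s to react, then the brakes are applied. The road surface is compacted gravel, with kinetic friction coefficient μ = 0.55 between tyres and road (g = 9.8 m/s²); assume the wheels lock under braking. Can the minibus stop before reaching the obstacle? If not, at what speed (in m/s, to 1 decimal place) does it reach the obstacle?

99 km/h ÷ 3.6 = 27.5000 m/s.
a = μg = 0.55 × 9.8 = 5.390 m/s².
Reaction distance = 27.5000 × 0.5 = 13.750 m.
Braking distance needed to stop: v²/(2a) = 756.250 / 10.780 = 70.153 m, so total needed = 13.750 + 70.153 = 83.903 m > 67 m — it cannot stop.
Distance remaining when braking begins: 67 − 13.750 = 53.250 m.
v² = v₀² − 2a·d = 756.250 − 2 × 5.390 × 53.250 = 182.215 m²/s².
v = √182.215 = 13.499 m/s.

No — it strikes the obstacle at 13.5 m/s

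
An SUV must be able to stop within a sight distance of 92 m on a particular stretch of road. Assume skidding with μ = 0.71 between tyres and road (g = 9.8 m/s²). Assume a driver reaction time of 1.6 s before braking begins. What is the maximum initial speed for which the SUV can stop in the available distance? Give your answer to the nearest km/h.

a = μg = 0.71 × 9.8 = 6.958 m/s².
Stopping distance: v·t_r + v²/(2a) = 92 with t_r = 1.6 s and a = 6.958 m/s².
So v² + 22.266 v − 1280.27 = 0.
Positive root: v = −a·t_r + √((a·t_r)² + 2a·d) = −11.133 + √(123.944 + 1280.27) = 26.3398 m/s.
26.3398 m/s × 3.6 = 94.823 km/h.

Maximum speed ≈ 95 km/h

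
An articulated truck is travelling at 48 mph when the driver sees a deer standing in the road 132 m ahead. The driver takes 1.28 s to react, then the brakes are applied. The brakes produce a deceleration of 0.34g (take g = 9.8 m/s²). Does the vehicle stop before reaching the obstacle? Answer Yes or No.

48 mph × 0.44704 = 21.4579 m/s.
a = 0.34 × 9.8 = 3.332 m/s².
Reaction distance = 21.4579 × 1.28 = 27.466 m.
Braking distance = v²/(2a) = 460.441 / 6.664 = 69.094 m.
Total stopping distance = 27.466 + 69.094 = 96.560 m, vs 132 m available — it stops with 132 − 96.560 = 35.440 m to spare.

Yes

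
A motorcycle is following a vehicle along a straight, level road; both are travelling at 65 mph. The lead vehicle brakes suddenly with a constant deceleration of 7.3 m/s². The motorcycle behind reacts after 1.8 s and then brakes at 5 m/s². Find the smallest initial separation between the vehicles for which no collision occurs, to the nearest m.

65 mph × 0.44704 = 29.0576 m/s.
Leader travels v²/(2a_L) = 844.344 / 14.600 = 57.832 m before stopping.
Follower covers v·t_r = 29.0576 × 1.8 = 52.304 m while reacting, then v²/(2a_F) = 844.344 / 10.000 = 84.434 m while braking, for a total of 52.304 + 84.434 = 136.738 m.
Since a_F ≤ a_L and the follower starts braking later, the follower is never slower than the leader, so the closest approach is when both have stopped.
Minimum gap = 136.738 − 57.832 = 78.906 m.

Minimum gap ≈ 79 m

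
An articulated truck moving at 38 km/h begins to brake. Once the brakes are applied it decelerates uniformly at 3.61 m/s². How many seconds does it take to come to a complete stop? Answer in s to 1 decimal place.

38 km/h ÷ 3.6 = 10.5556 m/s.
Braking time = v/a = 10.5556 / 3.610 = 2.924 s.

Braking time ≈ 2.9 s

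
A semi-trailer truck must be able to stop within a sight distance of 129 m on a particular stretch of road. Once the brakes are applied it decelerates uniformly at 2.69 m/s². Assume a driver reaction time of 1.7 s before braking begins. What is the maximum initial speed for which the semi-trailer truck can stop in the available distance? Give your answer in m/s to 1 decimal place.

Maximum speed ≈ 22.2 m/s

Stopping distance: v·t_r + v²/(2a) = 129 with t_r = 1.7 s and a = 2.690 m/s².
So v² + 9.146 v − 694.02 = 0.
Positive root: v = −a·t_r + √((a·t_r)² + 2a·d) = −4.573 + √(20.912 + 694.02) = 22.1652 m/s.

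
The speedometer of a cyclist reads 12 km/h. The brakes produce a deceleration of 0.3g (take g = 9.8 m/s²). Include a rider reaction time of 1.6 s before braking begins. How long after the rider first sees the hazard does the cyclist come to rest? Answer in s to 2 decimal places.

12 km/h ÷ 3.6 = 3.3333 m/s.
a = 0.3 × 9.8 = 2.940 m/s².
Braking time = v/a = 3.3333 / 2.940 = 1.134 s.
Total = 1.6 + 1.134 = 2.734 s.

Total time ≈ 2.73 s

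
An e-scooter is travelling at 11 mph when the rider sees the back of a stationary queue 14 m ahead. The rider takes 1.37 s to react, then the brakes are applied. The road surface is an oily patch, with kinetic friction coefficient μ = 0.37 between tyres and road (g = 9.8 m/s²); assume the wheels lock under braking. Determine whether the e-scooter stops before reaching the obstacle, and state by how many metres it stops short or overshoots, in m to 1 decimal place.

Yes — it stops 3.9 m short of the obstacle

11 mph × 0.44704 = 4.9174 m/s.
a = μg = 0.37 × 9.8 = 3.626 m/s².
Reaction distance = 4.9174 × 1.37 = 6.737 m.
Braking distance = v²/(2a) = 24.181 / 7.252 = 3.334 m.
Total stopping distance = 6.737 + 3.334 = 10.071 m, vs 14 m available — it stops with 14 − 10.071 = 3.929 m to spare.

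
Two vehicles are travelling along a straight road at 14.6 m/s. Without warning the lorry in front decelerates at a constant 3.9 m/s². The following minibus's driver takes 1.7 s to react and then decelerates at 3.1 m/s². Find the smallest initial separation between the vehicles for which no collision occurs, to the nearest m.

Leader travels v²/(2a_L) = 213.160 / 7.800 = 27.328 m before stopping.
Follower covers v·t_r = 14.6000 × 1.7 = 24.820 m while reacting, then v²/(2a_F) = 213.160 / 6.200 = 34.381 m while braking, for a total of 24.820 + 34.381 = 59.201 m.
Since a_F ≤ a_L and the follower starts braking later, the follower is never slower than the leader, so the closest approach is when both have stopped.
Minimum gap = 59.201 − 27.328 = 31.873 m.

Minimum gap ≈ 32 m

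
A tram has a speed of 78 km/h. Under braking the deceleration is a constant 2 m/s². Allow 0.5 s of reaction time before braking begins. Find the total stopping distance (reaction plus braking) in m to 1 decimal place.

78 km/h ÷ 3.6 = 21.6667 m/s.
Reaction distance = v·t_r = 21.6667 × 0.5 = 10.833 m.
Braking distance = v²/(2a) = 21.6667² / (2 × 2.000) = 469.446 / 4.000 = 117.362 m.
Total = 10.833 + 117.362 = 128.195 m.

Total stopping distance ≈ 128.2 m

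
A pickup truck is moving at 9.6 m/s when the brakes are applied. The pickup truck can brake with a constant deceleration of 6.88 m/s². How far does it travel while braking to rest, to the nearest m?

Braking distance = v²/(2a) = 9.6000² / (2 × 6.880) = 92.160 / 13.760 = 6.698 m.

Braking distance ≈ 7 m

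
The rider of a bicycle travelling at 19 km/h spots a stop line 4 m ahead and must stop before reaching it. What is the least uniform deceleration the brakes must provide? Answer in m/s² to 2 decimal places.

19 km/h ÷ 3.6 = 5.2778 m/s.
v² = 2a·d ⇒ a = v²/(2d) = 5.2778² / (2 × 4.000) = 27.855 / 8.000 = 3.4819 m/s².

Required deceleration ≈ 3.48 m/s²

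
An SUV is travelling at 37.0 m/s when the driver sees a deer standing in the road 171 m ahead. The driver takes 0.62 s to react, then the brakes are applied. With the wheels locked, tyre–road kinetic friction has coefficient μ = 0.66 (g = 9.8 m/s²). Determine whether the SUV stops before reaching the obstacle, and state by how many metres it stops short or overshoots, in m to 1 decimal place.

Yes — it stops 42.2 m short of the obstacle

a = μg = 0.66 × 9.8 = 6.468 m/s².
Reaction distance = 37.0000 × 0.62 = 22.940 m.
Braking distance = v²/(2a) = 1369.000 / 12.936 = 105.829 m.
Total stopping distance = 22.940 + 105.829 = 128.769 m, vs 171 m available — it stops with 171 − 128.769 = 42.231 m to spare.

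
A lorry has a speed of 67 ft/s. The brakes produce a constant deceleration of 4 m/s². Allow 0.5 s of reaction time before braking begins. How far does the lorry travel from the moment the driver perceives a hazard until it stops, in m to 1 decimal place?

Total stopping distance ≈ 62.3 m

67 ft/s × 0.3048 = 20.4216 m/s.
Reaction distance = v·t_r = 20.4216 × 0.5 = 10.211 m.
Braking distance = v²/(2a) = 20.4216² / (2 × 4.000) = 417.042 / 8.000 = 52.130 m.
Total = 10.211 + 52.130 = 62.341 m.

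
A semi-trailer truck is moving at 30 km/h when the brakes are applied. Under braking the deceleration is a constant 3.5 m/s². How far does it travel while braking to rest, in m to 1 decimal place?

Braking distance ≈ 9.9 m

30 km/h ÷ 3.6 = 8.3333 m/s.
Braking distance = v²/(2a) = 8.3333² / (2 × 3.500) = 69.444 / 7.000 = 9.921 m.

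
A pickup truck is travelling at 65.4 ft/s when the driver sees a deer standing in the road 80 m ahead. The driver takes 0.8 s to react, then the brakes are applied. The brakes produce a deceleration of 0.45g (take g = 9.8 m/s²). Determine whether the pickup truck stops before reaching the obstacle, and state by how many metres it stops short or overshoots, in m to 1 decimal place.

Yes — it stops 19.0 m short of the obstacle

65.4 ft/s × 0.3048 = 19.9339 m/s.
a = 0.45 × 9.8 = 4.410 m/s².
Reaction distance = 19.9339 × 0.8 = 15.947 m.
Braking distance = v²/(2a) = 397.360 / 8.820 = 45.052 m.
Total stopping distance = 15.947 + 45.052 = 60.999 m, vs 80 m available — it stops with 80 − 60.999 = 19.001 m to spare.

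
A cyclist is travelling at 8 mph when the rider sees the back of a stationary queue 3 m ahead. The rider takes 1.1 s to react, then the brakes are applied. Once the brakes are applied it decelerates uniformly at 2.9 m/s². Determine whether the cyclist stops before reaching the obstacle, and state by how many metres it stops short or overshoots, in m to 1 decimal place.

No — it overshoots by 3.1 m

8 mph × 0.44704 = 3.5763 m/s.
Reaction distance = 3.5763 × 1.1 = 3.934 m.
Braking distance = v²/(2a) = 12.790 / 5.800 = 2.205 m.
Total stopping distance = 3.934 + 2.205 = 6.139 m, vs 3 m available — it cannot stop in time and overshoots by 6.139 − 3 = 3.139 m.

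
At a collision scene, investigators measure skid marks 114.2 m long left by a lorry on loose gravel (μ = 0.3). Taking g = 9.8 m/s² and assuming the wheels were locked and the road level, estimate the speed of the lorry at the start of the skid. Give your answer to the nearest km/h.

Deceleration a = μg = 0.3 × 9.8 = 2.940 m/s².
v = √(2a·d) = √(2 × 2.940 × 114.2) = √671.496 = 25.9132 m/s.
= 25.9132 × 3.6 = 93.288 km/h.

Initial speed ≈ 93 km/h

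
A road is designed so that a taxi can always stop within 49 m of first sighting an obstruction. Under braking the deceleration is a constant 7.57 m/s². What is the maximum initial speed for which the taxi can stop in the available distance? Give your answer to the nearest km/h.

Maximum speed ≈ 98 km/h

v²/(2a) = d ⇒ v = √(2 × 7.570 × 49) = √741.86 = 27.2371 m/s.
27.2371 m/s × 3.6 = 98.054 km/h.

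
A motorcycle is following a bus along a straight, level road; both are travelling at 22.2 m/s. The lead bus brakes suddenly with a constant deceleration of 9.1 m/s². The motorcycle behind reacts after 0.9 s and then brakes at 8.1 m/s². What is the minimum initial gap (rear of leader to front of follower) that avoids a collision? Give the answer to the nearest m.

Minimum gap ≈ 23 m

Leader travels v²/(2a_L) = 492.840 / 18.200 = 27.079 m before stopping.
Follower covers v·t_r = 22.2000 × 0.9 = 19.980 m while reacting, then v²/(2a_F) = 492.840 / 16.200 = 30.422 m while braking, for a total of 19.980 + 30.422 = 50.402 m.
Since a_F ≤ a_L and the follower starts braking later, the follower is never slower than the leader, so the closest approach is when both have stopped.
Minimum gap = 50.402 − 27.079 = 23.323 m.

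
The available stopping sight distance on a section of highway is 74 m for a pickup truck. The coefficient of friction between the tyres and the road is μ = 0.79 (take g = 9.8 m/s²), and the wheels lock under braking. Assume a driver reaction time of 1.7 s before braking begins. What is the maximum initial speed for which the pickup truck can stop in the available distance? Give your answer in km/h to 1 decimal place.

Maximum speed ≈ 83.4 km/h

a = μg = 0.79 × 9.8 = 7.742 m/s².
Stopping distance: v·t_r + v²/(2a) = 74 with t_r = 1.7 s and a = 7.742 m/s².
So v² + 26.323 v − 1145.82 = 0.
Positive root: v = −a·t_r + √((a·t_r)² + 2a·d) = −13.161 + √(173.212 + 1145.82) = 23.1575 m/s.
23.1575 m/s × 3.6 = 83.367 km/h.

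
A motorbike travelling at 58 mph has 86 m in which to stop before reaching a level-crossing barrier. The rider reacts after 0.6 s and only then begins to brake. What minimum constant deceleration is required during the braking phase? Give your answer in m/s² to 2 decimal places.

58 mph × 0.44704 = 25.9283 m/s.
Distance covered during reaction = 25.9283 × 0.6 = 15.557 m.
Distance available for braking: 86 − 15.557 = 70.443 m.
v² = 2a·d ⇒ a = v²/(2d) = 25.9283² / (2 × 70.443) = 672.277 / 140.886 = 4.7718 m/s².

Required deceleration ≈ 4.77 m/s²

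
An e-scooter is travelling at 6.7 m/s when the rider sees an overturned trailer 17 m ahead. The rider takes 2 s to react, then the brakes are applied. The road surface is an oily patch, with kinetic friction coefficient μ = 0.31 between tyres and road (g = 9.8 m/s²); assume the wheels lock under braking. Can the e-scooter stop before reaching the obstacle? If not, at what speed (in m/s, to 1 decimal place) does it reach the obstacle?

No — it strikes the obstacle at 4.8 m/s

a = μg = 0.31 × 9.8 = 3.038 m/s².
Reaction distance = 6.7000 × 2 = 13.400 m.
Braking distance needed to stop: v²/(2a) = 44.890 / 6.076 = 7.388 m, so total needed = 13.400 + 7.388 = 20.788 m > 17 m — it cannot stop.
Distance remaining when braking begins: 17 − 13.400 = 3.600 m.
v² = v₀² − 2a·d = 44.890 − 2 × 3.038 × 3.600 = 23.016 m²/s².
v = √23.016 = 4.797 m/s.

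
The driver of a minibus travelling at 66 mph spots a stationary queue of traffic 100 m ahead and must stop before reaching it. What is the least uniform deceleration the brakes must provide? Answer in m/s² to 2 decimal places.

Required deceleration ≈ 4.35 m/s²

66 mph × 0.44704 = 29.5046 m/s.
v² = 2a·d ⇒ a = v²/(2d) = 29.5046² / (2 × 100.000) = 870.521 / 200.000 = 4.3526 m/s².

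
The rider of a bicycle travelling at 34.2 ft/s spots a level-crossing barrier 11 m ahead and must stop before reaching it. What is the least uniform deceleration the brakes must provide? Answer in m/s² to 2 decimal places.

Required deceleration ≈ 4.94 m/s²

34.2 ft/s × 0.3048 = 10.4242 m/s.
v² = 2a·d ⇒ a = v²/(2d) = 10.4242² / (2 × 11.000) = 108.664 / 22.000 = 4.9393 m/s².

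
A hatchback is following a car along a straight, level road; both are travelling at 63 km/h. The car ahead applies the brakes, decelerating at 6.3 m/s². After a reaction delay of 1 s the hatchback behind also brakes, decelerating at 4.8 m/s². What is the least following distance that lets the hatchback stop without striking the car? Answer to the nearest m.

63 km/h ÷ 3.6 = 17.5000 m/s.
Leader travels v²/(2a_L) = 306.250 / 12.600 = 24.306 m before stopping.
Follower covers v·t_r = 17.5000 × 1 = 17.500 m while reacting, then v²/(2a_F) = 306.250 / 9.600 = 31.901 m while braking, for a total of 17.500 + 31.901 = 49.401 m.
Since a_F ≤ a_L and the follower starts braking later, the follower is never slower than the leader, so the closest approach is when both have stopped.
Minimum gap = 49.401 − 24.306 = 25.095 m.

Minimum gap ≈ 25 m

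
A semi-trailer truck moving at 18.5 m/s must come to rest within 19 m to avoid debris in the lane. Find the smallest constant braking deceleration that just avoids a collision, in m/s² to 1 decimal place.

Required deceleration ≈ 9.0 m/s²

v² = 2a·d ⇒ a = v²/(2d) = 18.5000² / (2 × 19.000) = 342.250 / 38.000 = 9.0066 m/s².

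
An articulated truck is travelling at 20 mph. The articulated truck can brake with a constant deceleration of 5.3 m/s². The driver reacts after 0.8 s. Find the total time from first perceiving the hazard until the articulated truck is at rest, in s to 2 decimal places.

20 mph × 0.44704 = 8.9408 m/s.
Braking time = v/a = 8.9408 / 5.300 = 1.687 s.
Total = 0.8 + 1.687 = 2.487 s.

Total time ≈ 2.49 s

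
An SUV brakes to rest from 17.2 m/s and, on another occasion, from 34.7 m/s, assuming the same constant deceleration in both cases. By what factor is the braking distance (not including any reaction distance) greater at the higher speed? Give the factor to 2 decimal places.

Factor ≈ 4.07

Braking distance d = v²/(2a), so with a fixed, d ∝ v².
Factor = (34.7/17.2)² = 2.0174² = 4.0699.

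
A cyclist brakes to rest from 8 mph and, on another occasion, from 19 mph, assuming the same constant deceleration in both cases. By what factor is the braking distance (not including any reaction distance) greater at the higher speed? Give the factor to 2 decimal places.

Braking distance d = v²/(2a), so with a fixed, d ∝ v².
Factor = (19/8)² = 2.3750² = 5.6406.

Factor ≈ 5.64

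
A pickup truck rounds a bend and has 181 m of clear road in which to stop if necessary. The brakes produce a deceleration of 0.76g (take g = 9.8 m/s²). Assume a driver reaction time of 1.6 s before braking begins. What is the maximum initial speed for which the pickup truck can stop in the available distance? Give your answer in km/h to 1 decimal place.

a = 0.76 × 9.8 = 7.448 m/s².
Stopping distance: v·t_r + v²/(2a) = 181 with t_r = 1.6 s and a = 7.448 m/s².
So v² + 23.834 v − 2696.18 = 0.
Positive root: v = −a·t_r + √((a·t_r)² + 2a·d) = −11.917 + √(142.015 + 2696.18) = 41.3577 m/s.
41.3577 m/s × 3.6 = 148.888 km/h.

Maximum speed ≈ 148.9 km/h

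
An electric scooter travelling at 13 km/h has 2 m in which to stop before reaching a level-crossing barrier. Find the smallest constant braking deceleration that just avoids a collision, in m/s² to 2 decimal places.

13 km/h ÷ 3.6 = 3.6111 m/s.
v² = 2a·d ⇒ a = v²/(2d) = 3.6111² / (2 × 2.000) = 13.040 / 4.000 = 3.2600 m/s².

Required deceleration ≈ 3.26 m/s²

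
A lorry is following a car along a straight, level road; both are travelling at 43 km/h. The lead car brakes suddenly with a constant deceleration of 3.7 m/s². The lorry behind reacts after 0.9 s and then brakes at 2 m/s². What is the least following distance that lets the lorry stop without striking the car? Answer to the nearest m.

Minimum gap ≈ 27 m

43 km/h ÷ 3.6 = 11.9444 m/s.
Leader travels v²/(2a_L) = 142.669 / 7.400 = 19.280 m before stopping.
Follower covers v·t_r = 11.9444 × 0.9 = 10.750 m while reacting, then v²/(2a_F) = 142.669 / 4.000 = 35.667 m while braking, for a total of 10.750 + 35.667 = 46.417 m.
Since a_F ≤ a_L and the follower starts braking later, the follower is never slower than the leader, so the closest approach is when both have stopped.
Minimum gap = 46.417 − 19.280 = 27.137 m.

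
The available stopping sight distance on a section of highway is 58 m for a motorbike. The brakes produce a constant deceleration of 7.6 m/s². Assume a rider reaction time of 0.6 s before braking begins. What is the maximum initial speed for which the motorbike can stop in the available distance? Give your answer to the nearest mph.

Maximum speed ≈ 57 mph

Stopping distance: v·t_r + v²/(2a) = 58 with t_r = 0.6 s and a = 7.600 m/s².
So v² + 9.120 v − 881.60 = 0.
Positive root: v = −a·t_r + √((a·t_r)² + 2a·d) = −4.560 + √(20.794 + 881.60) = 25.4799 m/s.
25.4799 m/s ÷ 0.44704 = 56.997 mph.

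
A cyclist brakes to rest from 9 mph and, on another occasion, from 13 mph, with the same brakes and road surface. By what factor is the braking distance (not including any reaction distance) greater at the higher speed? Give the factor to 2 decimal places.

Factor ≈ 2.09

Braking distance d = v²/(2a), so with a fixed, d ∝ v².
Factor = (13/9)² = 1.4444² = 2.0863.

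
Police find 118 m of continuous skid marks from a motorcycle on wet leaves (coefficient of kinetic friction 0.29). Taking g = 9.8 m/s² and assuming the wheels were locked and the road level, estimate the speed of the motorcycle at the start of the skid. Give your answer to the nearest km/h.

Deceleration a = μg = 0.29 × 9.8 = 2.842 m/s².
v = √(2a·d) = √(2 × 2.842 × 118) = √670.712 = 25.8981 m/s.
= 25.8981 × 3.6 = 93.233 km/h.

Initial speed ≈ 93 km/h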